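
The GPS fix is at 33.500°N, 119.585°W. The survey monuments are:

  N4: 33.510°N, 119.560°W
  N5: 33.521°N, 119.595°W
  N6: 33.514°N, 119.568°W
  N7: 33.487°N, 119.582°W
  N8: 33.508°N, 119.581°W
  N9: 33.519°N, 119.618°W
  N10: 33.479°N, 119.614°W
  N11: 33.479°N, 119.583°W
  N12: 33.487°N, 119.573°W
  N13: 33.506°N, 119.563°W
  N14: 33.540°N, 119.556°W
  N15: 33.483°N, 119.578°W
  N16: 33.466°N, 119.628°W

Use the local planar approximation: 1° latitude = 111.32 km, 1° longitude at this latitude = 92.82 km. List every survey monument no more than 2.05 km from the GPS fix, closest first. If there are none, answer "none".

N8, N7, N12, N15

Distances from 33.500°N, 119.585°W:
N4: √((0.010·111.32)² + (0.025·92.82)²) = √(1.23921 + 5.38472) = 2.574 km
N5: √((0.021·111.32)² + (-0.010·92.82)²) = √(5.46493 + 0.86156) = 2.515 km
N6: √((0.014·111.32)² + (0.017·92.82)²) = √(2.42886 + 2.48989) = 2.218 km
N7: √((-0.013·111.32)² + (0.003·92.82)²) = √(2.09427 + 0.07754) = 1.474 km
N8: √((0.008·111.32)² + (0.004·92.82)²) = √(0.79310 + 0.13785) = 0.965 km
N9: √((0.019·111.32)² + (-0.033·92.82)²) = √(4.47356 + 9.38234) = 3.722 km
N10: √((-0.021·111.32)² + (-0.029·92.82)²) = √(5.46493 + 7.24568) = 3.565 km
N11: √((-0.021·111.32)² + (0.002·92.82)²) = √(5.46493 + 0.03446) = 2.345 km
N12: √((-0.013·111.32)² + (0.012·92.82)²) = √(2.09427 + 1.24064) = 1.826 km
N13: √((0.006·111.32)² + (0.022·92.82)²) = √(0.44612 + 4.16993) = 2.148 km
N14: √((0.040·111.32)² + (0.029·92.82)²) = √(19.82743 + 7.24568) = 5.203 km
N15: √((-0.017·111.32)² + (0.007·92.82)²) = √(3.58133 + 0.42216) = 2.001 km
N16: √((-0.034·111.32)² + (-0.043·92.82)²) = √(14.32532 + 15.93016) = 5.500 km
Threshold 2.05 km: N8 (0.965 km), N7 (1.474 km), N12 (1.826 km), N15 (2.001 km) are within range.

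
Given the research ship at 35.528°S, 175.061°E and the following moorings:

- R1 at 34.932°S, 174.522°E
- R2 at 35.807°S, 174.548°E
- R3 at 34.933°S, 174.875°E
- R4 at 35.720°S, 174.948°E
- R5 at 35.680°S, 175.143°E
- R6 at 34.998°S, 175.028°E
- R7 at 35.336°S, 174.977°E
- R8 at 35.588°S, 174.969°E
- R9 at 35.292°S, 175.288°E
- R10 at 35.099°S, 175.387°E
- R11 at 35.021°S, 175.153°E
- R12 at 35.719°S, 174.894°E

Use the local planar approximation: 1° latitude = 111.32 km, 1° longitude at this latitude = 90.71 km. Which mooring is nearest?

Distances from 35.528°S, 175.061°E:
R1: √((0.596·111.32)² + (-0.539·90.71)²) = √(4401.88725 + 2390.49514) = 82.416 km
R2: √((-0.279·111.32)² + (-0.513·90.71)²) = √(964.61676 + 2165.43456) = 55.947 km
R3: √((0.595·111.32)² + (-0.186·90.71)²) = √(4387.12821 + 284.66641) = 68.351 km
R4: √((-0.192·111.32)² + (-0.113·90.71)²) = √(456.82394 + 105.06722) = 23.704 km
R5: √((-0.152·111.32)² + (0.082·90.71)²) = √(286.30806 + 55.32712) = 18.483 km
R6: √((0.530·111.32)² + (-0.033·90.71)²) = √(3480.95280 + 8.96062) = 59.075 km
R7: √((0.192·111.32)² + (-0.084·90.71)²) = √(456.82394 + 58.05891) = 22.691 km
R8: √((-0.060·111.32)² + (-0.092·90.71)²) = √(44.61171 + 69.64437) = 10.689 km
R9: √((0.236·111.32)² + (0.227·90.71)²) = √(690.19276 + 423.99628) = 33.379 km
R10: √((0.429·111.32)² + (0.326·90.71)²) = √(2280.66228 + 874.47125) = 56.171 km
R11: √((0.507·111.32)² + (0.092·90.71)²) = √(3185.38781 + 69.64437) = 57.053 km
R12: √((-0.191·111.32)² + (-0.167·90.71)²) = √(452.07775 + 229.47917) = 26.107 km
Minimum: R8 at 10.689 km.

R8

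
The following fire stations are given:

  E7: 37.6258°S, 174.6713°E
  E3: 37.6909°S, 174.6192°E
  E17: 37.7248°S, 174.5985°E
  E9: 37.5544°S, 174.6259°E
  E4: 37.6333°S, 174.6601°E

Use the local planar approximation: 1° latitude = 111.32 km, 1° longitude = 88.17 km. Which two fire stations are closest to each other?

Pairwise distances:
E7–E4: 1.2931 km
E3–E17: 4.1919 km
E3–E4: 7.3565 km
E7–E3: 8.5802 km
E7–E9: 8.8993 km
E9–E4: 9.2864 km
E17–E4: 11.5433 km
E7–E17: 12.7537 km
E3–E9: 15.2067 km
E17–E9: 19.1221 km
Closest pair: E7–E4 at 1.2931 km.

E7 and E4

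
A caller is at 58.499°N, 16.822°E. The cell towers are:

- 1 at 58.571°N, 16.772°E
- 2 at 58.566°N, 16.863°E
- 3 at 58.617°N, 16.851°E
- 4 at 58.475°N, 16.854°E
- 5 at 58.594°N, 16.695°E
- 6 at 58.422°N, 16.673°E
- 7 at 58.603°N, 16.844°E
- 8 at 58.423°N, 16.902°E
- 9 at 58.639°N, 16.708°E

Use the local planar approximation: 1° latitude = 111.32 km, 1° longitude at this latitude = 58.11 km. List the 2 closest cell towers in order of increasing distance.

4, 2

Distances from 58.499°N, 16.822°E:
1: 8.525 km
2: 7.830 km
3: 13.243 km
4: 3.255 km
5: 12.896 km
6: 12.184 km
7: 11.648 km
8: 9.653 km
9: 16.934 km
Sorted: 4 (3.255 km) < 2 (7.830 km) < 1 (8.525 km) < 8 (9.653 km) < …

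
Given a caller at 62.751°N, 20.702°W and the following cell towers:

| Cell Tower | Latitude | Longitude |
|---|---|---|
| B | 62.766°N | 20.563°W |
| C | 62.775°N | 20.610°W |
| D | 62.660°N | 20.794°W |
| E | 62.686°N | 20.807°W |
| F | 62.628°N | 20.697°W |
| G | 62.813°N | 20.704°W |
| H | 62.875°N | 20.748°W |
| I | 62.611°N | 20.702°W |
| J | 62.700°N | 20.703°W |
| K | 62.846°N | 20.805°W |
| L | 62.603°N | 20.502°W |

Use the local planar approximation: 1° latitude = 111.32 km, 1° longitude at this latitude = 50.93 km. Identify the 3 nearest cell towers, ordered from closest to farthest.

C, J, G

Distances from 62.751°N, 20.702°W:
B: √((0.015·111.32)² + (0.139·50.93)²) = √(2.78823 + 50.11606) = 7.274 km
C: √((0.024·111.32)² + (0.092·50.93)²) = √(7.13787 + 21.95447) = 5.394 km
D: √((-0.091·111.32)² + (-0.092·50.93)²) = √(102.61933 + 21.95447) = 11.161 km
E: √((-0.065·111.32)² + (-0.105·50.93)²) = √(52.35680 + 28.59736) = 8.997 km
F: √((-0.123·111.32)² + (0.005·50.93)²) = √(187.48072 + 0.06485) = 13.695 km
G: √((0.062·111.32)² + (-0.002·50.93)²) = √(47.63540 + 0.01038) = 6.903 km
H: √((0.124·111.32)² + (-0.046·50.93)²) = √(190.54158 + 5.48862) = 14.001 km
I: √((-0.140·111.32)² + (0.000·50.93)²) = √(242.88599 + 0.00000) = 15.585 km
J: √((-0.051·111.32)² + (-0.001·50.93)²) = √(32.23196 + 0.00259) = 5.678 km
K: √((0.095·111.32)² + (-0.103·50.93)²) = √(111.83909 + 27.51831) = 11.805 km
L: √((-0.148·111.32)² + (0.200·50.93)²) = √(271.43749 + 103.75460) = 19.370 km
Sorted: C (5.394 km) < J (5.678 km) < G (6.903 km) < B (7.274 km) < E (8.997 km) < …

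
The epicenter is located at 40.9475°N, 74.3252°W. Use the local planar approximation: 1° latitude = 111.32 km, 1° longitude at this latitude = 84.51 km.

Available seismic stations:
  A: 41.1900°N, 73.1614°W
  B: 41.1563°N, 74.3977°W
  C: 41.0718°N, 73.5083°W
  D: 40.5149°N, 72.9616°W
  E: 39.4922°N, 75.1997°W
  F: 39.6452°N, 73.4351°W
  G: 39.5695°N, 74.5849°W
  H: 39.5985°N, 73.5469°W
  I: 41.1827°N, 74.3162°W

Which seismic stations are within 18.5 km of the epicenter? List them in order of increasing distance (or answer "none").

none

Distances from 40.9475°N, 74.3252°W:
A: 101.9902 km
B: 24.0376 km
C: 70.4093 km
D: 124.8954 km
E: 178.0649 km
F: 163.3257 km
G: 154.9610 km
H: 163.9435 km
I: 26.1935 km
Threshold 18.5 km: none within range.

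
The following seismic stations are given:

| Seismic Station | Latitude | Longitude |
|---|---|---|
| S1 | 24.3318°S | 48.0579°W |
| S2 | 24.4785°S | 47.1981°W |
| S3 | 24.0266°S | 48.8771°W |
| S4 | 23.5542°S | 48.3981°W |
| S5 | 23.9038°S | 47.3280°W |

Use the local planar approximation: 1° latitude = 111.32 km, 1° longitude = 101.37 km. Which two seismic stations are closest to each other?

S2 and S5

Pairwise distances:
S1–S2: √((-0.1467·111.32)² + (0.8598·101.37)²) = √(266.689933 + 7596.504065) = 88.6747 km
S1–S3: √((0.3052·111.32)² + (-0.8192·101.37)²) = √(1154.291384 + 6896.024254) = 89.7236 km
S1–S4: √((0.7776·111.32)² + (-0.3402·101.37)²) = √(7493.054634 + 1189.289300) = 93.1791 km
S1–S5: √((0.4280·111.32)² + (0.7299·101.37)²) = √(2270.042213 + 5474.514625) = 88.0032 km
S2–S3: √((0.4519·111.32)² + (-1.6790·101.37)²) = √(2530.644135 + 28968.118292) = 177.4789 km
S2–S4: √((0.9243·111.32)² + (-1.2000·101.37)²) = √(10586.985089 + 14797.262736) = 159.3243 km
S2–S5: √((0.5747·111.32)² + (-0.1299·101.37)²) = √(4092.877907 + 173.395250) = 65.3167 km
S3–S4: √((0.4724·111.32)² + (0.4790·101.37)²) = √(2765.452308 + 2357.707472) = 71.5763 km
S3–S5: √((0.1228·111.32)² + (1.5491·101.37)²) = √(186.871525 + 24659.132879) = 157.6262 km
S4–S5: √((-0.3496·111.32)² + (1.0701·101.37)²) = √(1514.569627 + 11767.050603) = 115.2459 km
Closest pair: S2–S5 at 65.3167 km.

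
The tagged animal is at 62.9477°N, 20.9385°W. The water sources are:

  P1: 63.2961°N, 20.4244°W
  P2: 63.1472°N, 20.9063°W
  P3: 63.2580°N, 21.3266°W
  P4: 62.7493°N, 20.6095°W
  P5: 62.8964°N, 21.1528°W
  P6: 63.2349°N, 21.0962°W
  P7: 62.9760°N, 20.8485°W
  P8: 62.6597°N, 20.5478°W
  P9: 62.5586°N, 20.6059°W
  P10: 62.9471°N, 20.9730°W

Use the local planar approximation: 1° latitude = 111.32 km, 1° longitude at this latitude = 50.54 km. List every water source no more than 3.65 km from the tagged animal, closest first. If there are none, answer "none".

P10

Distances from 62.9477°N, 20.9385°W:
P1: √((0.3484·111.32)² + (0.5141·50.54)²) = √(1504.189968 + 675.096230) = 46.6828 km
P2: √((0.1995·111.32)² + (0.0322·50.54)²) = √(493.210366 + 2.648392) = 22.2679 km
P3: √((0.3103·111.32)² + (-0.3881·50.54)²) = √(1193.190938 + 384.731513) = 39.7231 km
P4: √((-0.1984·111.32)² + (0.3290·50.54)²) = √(487.786449 + 276.479077) = 27.6454 km
P5: √((-0.0513·111.32)² + (-0.2143·50.54)²) = √(32.612277 + 117.304539) = 12.2441 km
P6: √((0.2872·111.32)² + (-0.1577·50.54)²) = √(1022.151491 + 63.523419) = 32.9496 km
P7: √((0.0283·111.32)² + (0.0900·50.54)²) = √(9.924743 + 20.689762) = 5.5330 km
P8: √((-0.2880·111.32)² + (0.3907·50.54)²) = √(1027.853859 + 389.903647) = 37.6531 km
P9: √((-0.3891·111.32)² + (0.3326·50.54)²) = √(1876.155613 + 282.562787) = 46.4620 km
P10: √((-0.0006·111.32)² + (-0.0345·50.54)²) = √(0.004461 + 3.040246) = 1.7449 km
Threshold 3.65 km: P10 (1.7449 km) is within range.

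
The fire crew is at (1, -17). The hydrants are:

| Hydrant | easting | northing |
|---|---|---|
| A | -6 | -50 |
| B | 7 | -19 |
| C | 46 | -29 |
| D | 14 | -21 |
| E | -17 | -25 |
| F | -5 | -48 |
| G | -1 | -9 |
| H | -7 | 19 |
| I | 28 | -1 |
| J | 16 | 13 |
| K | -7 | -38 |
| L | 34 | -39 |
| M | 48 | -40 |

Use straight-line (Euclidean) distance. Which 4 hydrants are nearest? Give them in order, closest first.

Distances from (1, -17):
A: 33.7
B: 6.3
C: 46.6
D: 13.6
E: 19.7
F: 31.6
G: 8.2
H: 36.9
I: 31.4
J: 33.5
K: 22.5
L: 39.7
M: 52.3
Sorted: B (6.3) < G (8.2) < D (13.6) < E (19.7) < K (22.5) < I (31.4) < …

B, G, D, E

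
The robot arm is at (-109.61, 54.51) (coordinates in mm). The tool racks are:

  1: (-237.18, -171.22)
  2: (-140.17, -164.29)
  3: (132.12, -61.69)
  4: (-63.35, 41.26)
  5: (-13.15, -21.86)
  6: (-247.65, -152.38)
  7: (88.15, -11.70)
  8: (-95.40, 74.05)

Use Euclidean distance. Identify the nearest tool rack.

8

Distances from (-109.61, 54.51):
1: 259.28 mm
2: 220.92 mm
3: 268.21 mm
4: 48.12 mm
5: 123.03 mm
6: 248.71 mm
7: 208.55 mm
8: 24.16 mm
Minimum: 8 at 24.16 mm.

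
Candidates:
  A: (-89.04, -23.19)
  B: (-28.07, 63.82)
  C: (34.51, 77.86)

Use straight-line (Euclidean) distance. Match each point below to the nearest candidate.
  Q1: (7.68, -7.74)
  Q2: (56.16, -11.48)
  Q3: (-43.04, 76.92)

Q1 at (7.68, -7.74):
  A: 97.95
  B: 79.99
  C: 89.71
  → nearest: B (79.99)
Q2 at (56.16, -11.48):
  A: 145.67
  B: 112.98
  C: 91.93
  → nearest: C (91.93)
Q3 at (-43.04, 76.92):
  A: 110.17
  B: 19.89
  C: 77.56
  → nearest: B (19.89)

Q1→B; Q2→C; Q3→B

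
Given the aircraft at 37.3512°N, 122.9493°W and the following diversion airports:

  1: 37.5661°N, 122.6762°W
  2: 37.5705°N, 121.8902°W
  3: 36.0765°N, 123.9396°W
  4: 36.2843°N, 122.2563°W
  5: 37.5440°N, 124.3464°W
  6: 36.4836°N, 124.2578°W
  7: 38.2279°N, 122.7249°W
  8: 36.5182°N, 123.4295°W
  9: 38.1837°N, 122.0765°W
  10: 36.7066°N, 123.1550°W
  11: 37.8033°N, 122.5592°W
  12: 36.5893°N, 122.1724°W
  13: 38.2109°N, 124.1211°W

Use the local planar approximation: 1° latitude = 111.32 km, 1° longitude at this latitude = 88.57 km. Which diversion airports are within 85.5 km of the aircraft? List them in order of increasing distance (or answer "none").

1, 11, 10

Distances from 37.3512°N, 122.9493°W:
1: 34.0202 km
2: 96.9291 km
3: 166.8193 km
4: 133.6902 km
5: 125.5887 km
6: 150.8619 km
7: 99.5975 km
8: 102.0181 km
9: 120.6828 km
10: 74.0336 km
11: 61.0464 km
12: 109.2170 km
13: 141.1752 km
Threshold 85.5 km: 1 (34.0202 km), 11 (61.0464 km), 10 (74.0336 km) are within range.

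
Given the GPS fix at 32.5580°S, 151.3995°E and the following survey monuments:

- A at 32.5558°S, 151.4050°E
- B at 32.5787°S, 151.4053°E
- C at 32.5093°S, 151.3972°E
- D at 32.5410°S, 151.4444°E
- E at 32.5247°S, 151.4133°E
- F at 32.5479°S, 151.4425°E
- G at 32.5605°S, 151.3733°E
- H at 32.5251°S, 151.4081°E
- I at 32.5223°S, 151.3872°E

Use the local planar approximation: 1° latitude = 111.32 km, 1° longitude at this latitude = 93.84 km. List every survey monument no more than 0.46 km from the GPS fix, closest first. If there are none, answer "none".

none

Distances from 32.5580°S, 151.3995°E:
A: 0.5713 km
B: 2.3677 km
C: 5.4256 km
D: 4.6189 km
E: 3.9266 km
F: 4.1888 km
G: 2.4743 km
H: 3.7503 km
I: 4.1383 km
Threshold 0.46 km: none within range.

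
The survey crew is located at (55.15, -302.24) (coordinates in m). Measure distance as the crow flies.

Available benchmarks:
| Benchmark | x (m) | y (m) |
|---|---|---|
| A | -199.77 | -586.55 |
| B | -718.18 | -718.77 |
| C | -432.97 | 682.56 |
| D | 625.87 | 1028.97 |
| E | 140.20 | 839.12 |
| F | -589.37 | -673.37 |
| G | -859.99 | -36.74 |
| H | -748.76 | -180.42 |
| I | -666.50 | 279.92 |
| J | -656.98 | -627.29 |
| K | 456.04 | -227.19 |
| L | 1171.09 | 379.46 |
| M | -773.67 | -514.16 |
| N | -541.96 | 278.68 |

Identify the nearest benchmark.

A

Distances from (55.15, -302.24):
A: √((-254.92)² + (-284.31)²) = √(64984.2064 + 80832.1761) = 381.86 m
B: √((-773.33)² + (-416.53)²) = √(598039.2889 + 173497.2409) = 878.37 m
C: √((-488.12)² + (984.80)²) = √(238261.1344 + 969831.0400) = 1099.13 m
D: √((570.72)² + (1331.21)²) = √(325721.3184 + 1772120.0641) = 1448.39 m
E: √((85.05)² + (1141.36)²) = √(7233.5025 + 1302702.6496) = 1144.52 m
F: √((-644.52)² + (-371.13)²) = √(415406.0304 + 137737.4769) = 743.74 m
G: √((-915.14)² + (265.50)²) = √(837481.2196 + 70490.2500) = 952.88 m
H: √((-803.91)² + (121.82)²) = √(646271.2881 + 14840.1124) = 813.09 m
I: √((-721.65)² + (582.16)²) = √(520778.7225 + 338910.2656) = 927.19 m
J: √((-712.13)² + (-325.05)²) = √(507129.1369 + 105657.5025) = 782.81 m
K: √((400.89)² + (75.05)²) = √(160712.7921 + 5632.5025) = 407.85 m
L: √((1115.94)² + (681.70)²) = √(1245322.0836 + 464714.8900) = 1307.68 m
M: √((-828.82)² + (-211.92)²) = √(686942.5924 + 44910.0864) = 855.48 m
N: √((-597.11)² + (580.92)²) = √(356540.3521 + 337468.0464) = 833.07 m
Minimum: A at 381.86 m.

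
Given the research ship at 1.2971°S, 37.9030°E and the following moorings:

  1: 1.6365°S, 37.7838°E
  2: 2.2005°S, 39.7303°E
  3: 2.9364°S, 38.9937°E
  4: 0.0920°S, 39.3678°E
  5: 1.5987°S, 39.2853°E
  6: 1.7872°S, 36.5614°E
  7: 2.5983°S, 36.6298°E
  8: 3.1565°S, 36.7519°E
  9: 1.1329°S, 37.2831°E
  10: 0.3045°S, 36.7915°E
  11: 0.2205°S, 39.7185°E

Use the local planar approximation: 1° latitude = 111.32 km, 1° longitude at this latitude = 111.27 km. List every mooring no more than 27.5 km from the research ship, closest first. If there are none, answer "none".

Distances from 1.2971°S, 37.9030°E:
1: 40.0424 km
2: 226.8350 km
3: 219.1580 km
4: 211.0968 km
5: 157.4302 km
6: 158.9372 km
7: 202.6117 km
8: 243.4121 km
9: 71.3571 km
10: 165.8473 km
11: 234.8865 km
Threshold 27.5 km: none within range.

none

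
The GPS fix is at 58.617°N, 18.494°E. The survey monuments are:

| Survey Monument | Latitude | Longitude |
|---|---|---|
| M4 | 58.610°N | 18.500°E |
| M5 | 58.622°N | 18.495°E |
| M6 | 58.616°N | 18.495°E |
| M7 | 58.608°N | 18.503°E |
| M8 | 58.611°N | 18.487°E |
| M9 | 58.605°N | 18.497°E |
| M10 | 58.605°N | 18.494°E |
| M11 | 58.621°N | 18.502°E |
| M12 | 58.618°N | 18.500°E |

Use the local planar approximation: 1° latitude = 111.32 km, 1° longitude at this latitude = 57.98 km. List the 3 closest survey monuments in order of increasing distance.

M6, M12, M5

Distances from 58.617°N, 18.494°E:
M4: 0.853 km
M5: 0.560 km
M6: 0.126 km
M7: 1.130 km
M8: 0.782 km
M9: 1.347 km
M10: 1.336 km
M11: 0.643 km
M12: 0.365 km
Sorted: M6 (0.126 km) < M12 (0.365 km) < M5 (0.560 km) < M11 (0.643 km) < M8 (0.782 km) < …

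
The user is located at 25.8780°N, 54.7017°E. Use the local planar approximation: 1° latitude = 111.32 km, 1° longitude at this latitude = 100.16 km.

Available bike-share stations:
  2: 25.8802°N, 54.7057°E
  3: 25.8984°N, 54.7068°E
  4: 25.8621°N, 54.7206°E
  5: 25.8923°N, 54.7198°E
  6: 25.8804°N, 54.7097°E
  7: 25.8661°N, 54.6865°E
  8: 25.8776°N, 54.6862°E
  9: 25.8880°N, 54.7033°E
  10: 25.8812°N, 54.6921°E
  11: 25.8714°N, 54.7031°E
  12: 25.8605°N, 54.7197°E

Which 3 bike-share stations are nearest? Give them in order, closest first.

2, 11, 6

Distances from 25.8780°N, 54.7017°E:
2: √((0.0022·111.32)² + (0.0040·100.16)²) = √(0.059978 + 0.160512) = 0.4696 km
3: √((0.0204·111.32)² + (0.0051·100.16)²) = √(5.157114 + 0.260933) = 2.3277 km
4: √((-0.0159·111.32)² + (0.0189·100.16)²) = √(3.132858 + 3.583540) = 2.5916 km
5: √((0.0143·111.32)² + (0.0181·100.16)²) = √(2.534069 + 3.286592) = 2.4126 km
6: √((0.0024·111.32)² + (0.0080·100.16)²) = √(0.071379 + 0.642050) = 0.8446 km
7: √((-0.0119·111.32)² + (-0.0152·100.16)²) = √(1.754851 + 2.317799) = 2.0181 km
8: √((-0.0004·111.32)² + (-0.0155·100.16)²) = √(0.001983 + 2.410194) = 1.5531 km
9: √((0.0100·111.32)² + (0.0016·100.16)²) = √(1.239214 + 0.025682) = 1.1247 km
10: √((0.0032·111.32)² + (-0.0096·100.16)²) = √(0.126896 + 0.924551) = 1.0254 km
11: √((-0.0066·111.32)² + (0.0014·100.16)²) = √(0.539802 + 0.019663) = 0.7480 km
12: √((-0.0175·111.32)² + (0.0180·100.16)²) = √(3.795094 + 3.250376) = 2.6543 km
Sorted: 2 (0.4696 km) < 11 (0.7480 km) < 6 (0.8446 km) < 10 (1.0254 km) < 9 (1.1247 km) < …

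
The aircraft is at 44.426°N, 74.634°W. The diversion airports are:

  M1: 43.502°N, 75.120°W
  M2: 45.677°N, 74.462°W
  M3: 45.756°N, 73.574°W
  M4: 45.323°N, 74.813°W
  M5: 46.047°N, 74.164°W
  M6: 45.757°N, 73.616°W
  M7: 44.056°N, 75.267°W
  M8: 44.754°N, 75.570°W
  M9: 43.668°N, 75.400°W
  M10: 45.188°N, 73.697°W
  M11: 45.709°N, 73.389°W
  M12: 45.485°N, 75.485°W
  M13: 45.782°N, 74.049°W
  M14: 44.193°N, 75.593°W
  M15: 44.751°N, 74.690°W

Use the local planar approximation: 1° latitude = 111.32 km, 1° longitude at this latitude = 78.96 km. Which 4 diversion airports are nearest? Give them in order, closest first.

M15, M7, M14, M8

Distances from 44.426°N, 74.634°W:
M1: √((-0.924·111.32)² + (-0.486·78.96)²) = √(10580.11377 + 1472.60686) = 109.785 km
M2: √((1.251·111.32)² + (0.172·78.96)²) = √(19393.71525 + 184.44682) = 139.922 km
M3: √((1.330·111.32)² + (1.060·78.96)²) = √(21920.46069 + 7005.28825) = 170.076 km
M4: √((0.897·111.32)² + (-0.179·78.96)²) = √(9970.82930 + 199.76543) = 100.849 km
M5: √((1.621·111.32)² + (0.470·78.96)²) = √(32562.10145 + 1377.24117) = 184.226 km
M6: √((1.331·111.32)² + (1.018·78.96)²) = √(21953.43618 + 6461.15017) = 168.566 km
M7: √((-0.370·111.32)² + (-0.633·78.96)²) = √(1696.48429 + 2498.16834) = 64.766 km
M8: √((0.328·111.32)² + (-0.936·78.96)²) = √(1333.19625 + 5462.17961) = 82.434 km
M9: √((-0.758·111.32)² + (-0.766·78.96)²) = √(7120.07891 + 3658.23684) = 103.819 km
M10: √((0.762·111.32)² + (0.937·78.96)²) = √(7195.42313 + 5473.85717) = 112.558 km
M11: √((1.283·111.32)² + (1.245·78.96)²) = √(20398.56929 + 9663.91235) = 173.385 km
M12: √((1.059·111.32)² + (-0.851·78.96)²) = √(13897.55225 + 4515.16265) = 135.693 km
M13: √((1.356·111.32)² + (0.585·78.96)²) = √(22785.87835 + 2133.66391) = 157.859 km
M14: √((-0.233·111.32)² + (-0.959·78.96)²) = √(672.75702 + 5733.91821) = 80.042 km
M15: √((0.325·111.32)² + (-0.056·78.96)²) = √(1308.92004 + 19.55196) = 36.448 km
Sorted: M15 (36.448 km) < M7 (64.766 km) < M14 (80.042 km) < M8 (82.434 km) < M4 (100.849 km) < M9 (103.819 km) < …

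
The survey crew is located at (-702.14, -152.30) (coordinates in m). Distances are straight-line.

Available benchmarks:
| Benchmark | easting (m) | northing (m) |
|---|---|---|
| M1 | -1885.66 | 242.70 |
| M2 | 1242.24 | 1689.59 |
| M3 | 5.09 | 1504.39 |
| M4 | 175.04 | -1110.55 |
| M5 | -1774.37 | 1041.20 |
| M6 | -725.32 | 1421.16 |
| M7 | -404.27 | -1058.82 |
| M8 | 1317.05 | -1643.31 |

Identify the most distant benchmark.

M2

Distances from (-702.14, -152.30):
M1: 1247.70 m
M2: 2678.28 m
M3: 1801.33 m
M4: 1299.11 m
M5: 1604.41 m
M6: 1573.63 m
M7: 954.20 m
M8: 2510.03 m
Maximum: M2 at 2678.28 m.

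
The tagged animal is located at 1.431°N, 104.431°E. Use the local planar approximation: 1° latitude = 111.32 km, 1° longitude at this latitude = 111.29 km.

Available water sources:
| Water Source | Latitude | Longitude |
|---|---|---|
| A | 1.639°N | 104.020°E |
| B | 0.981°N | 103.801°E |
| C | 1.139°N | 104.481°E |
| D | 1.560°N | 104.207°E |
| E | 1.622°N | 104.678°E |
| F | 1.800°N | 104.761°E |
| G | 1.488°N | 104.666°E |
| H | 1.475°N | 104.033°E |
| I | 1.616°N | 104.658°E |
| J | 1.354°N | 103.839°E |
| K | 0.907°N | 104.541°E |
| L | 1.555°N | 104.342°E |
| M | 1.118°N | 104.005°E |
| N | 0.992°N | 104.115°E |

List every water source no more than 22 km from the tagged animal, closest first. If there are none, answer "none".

L

Distances from 1.431°N, 104.431°E:
A: √((0.208·111.32)² + (-0.411·111.29)²) = √(536.13365 + 2092.16498) = 51.267 km
B: √((-0.450·111.32)² + (-0.630·111.29)²) = √(2509.40884 + 4915.79070) = 86.170 km
C: √((-0.292·111.32)² + (0.050·111.29)²) = √(1056.60363 + 30.96366) = 32.978 km
D: √((0.129·111.32)² + (-0.224·111.29)²) = √(206.21764 + 621.45305) = 28.769 km
E: √((0.191·111.32)² + (0.247·111.29)²) = √(452.07775 + 755.62478) = 34.752 km
F: √((0.369·111.32)² + (0.330·111.29)²) = √(1687.32650 + 1348.77704) = 55.101 km
G: √((0.057·111.32)² + (0.235·111.29)²) = √(40.26207 + 683.98725) = 26.912 km
H: √((0.044·111.32)² + (-0.398·111.29)²) = √(23.99119 + 1961.90706) = 44.563 km
I: √((0.185·111.32)² + (0.227·111.29)²) = √(424.12107 + 638.21058) = 32.593 km
J: √((-0.077·111.32)² + (-0.592·111.29)²) = √(73.47301 + 4340.65929) = 66.439 km
K: √((-0.524·111.32)² + (0.110·111.29)²) = √(3402.58489 + 149.86412) = 59.602 km
L: √((0.124·111.32)² + (-0.089·111.29)²) = √(190.54158 + 98.10526) = 16.990 km
M: √((-0.313·111.32)² + (-0.426·111.29)²) = √(1214.04580 + 2247.66448) = 58.836 km
N: √((-0.439·111.32)² + (-0.316·111.29)²) = √(2388.22608 + 1236.76290) = 60.208 km
Threshold 22 km: L (16.990 km) is within range.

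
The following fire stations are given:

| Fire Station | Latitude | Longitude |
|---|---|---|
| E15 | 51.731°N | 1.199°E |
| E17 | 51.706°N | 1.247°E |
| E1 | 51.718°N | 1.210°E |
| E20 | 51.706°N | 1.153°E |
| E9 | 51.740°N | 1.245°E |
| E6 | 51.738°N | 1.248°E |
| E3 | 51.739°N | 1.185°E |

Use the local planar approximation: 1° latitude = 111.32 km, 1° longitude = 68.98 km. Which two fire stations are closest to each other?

E9 and E6

Pairwise distances:
E9–E6: 0.3040 km
E15–E3: 1.3137 km
E15–E1: 1.6340 km
E17–E1: 2.8807 km
E1–E3: 2.9050 km
E15–E9: 3.3275 km
E1–E9: 3.4390 km
E1–E6: 3.4392 km
E15–E6: 3.4687 km
E17–E6: 3.5629 km
E17–E9: 3.7874 km
E9–E3: 4.1403 km
E1–E20: 4.1526 km
E15–E20: 4.2206 km
E20–E3: 4.2857 km
E15–E17: 4.3253 km
E6–E3: 4.3472 km
E17–E3: 5.6379 km
E17–E20: 6.4841 km
E20–E9: 7.3891 km
E20–E6: 7.4587 km
Closest pair: E9–E6 at 0.3040 km.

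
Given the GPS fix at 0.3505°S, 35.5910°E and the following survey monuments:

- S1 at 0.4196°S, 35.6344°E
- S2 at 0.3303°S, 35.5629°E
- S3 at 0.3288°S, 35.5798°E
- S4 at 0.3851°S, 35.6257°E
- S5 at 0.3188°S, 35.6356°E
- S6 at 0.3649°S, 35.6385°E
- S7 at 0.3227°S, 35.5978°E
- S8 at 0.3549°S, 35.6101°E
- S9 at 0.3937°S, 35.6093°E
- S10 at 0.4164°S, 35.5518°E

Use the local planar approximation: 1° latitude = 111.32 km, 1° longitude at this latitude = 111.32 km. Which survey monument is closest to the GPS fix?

Distances from 0.3505°S, 35.5910°E:
S1: 9.0836 km
S2: 3.8525 km
S3: 2.7184 km
S4: 5.4550 km
S5: 6.0912 km
S6: 5.5253 km
S7: 3.1859 km
S8: 2.1819 km
S9: 5.2227 km
S10: 8.5357 km
Minimum: S8 at 2.1819 km.

S8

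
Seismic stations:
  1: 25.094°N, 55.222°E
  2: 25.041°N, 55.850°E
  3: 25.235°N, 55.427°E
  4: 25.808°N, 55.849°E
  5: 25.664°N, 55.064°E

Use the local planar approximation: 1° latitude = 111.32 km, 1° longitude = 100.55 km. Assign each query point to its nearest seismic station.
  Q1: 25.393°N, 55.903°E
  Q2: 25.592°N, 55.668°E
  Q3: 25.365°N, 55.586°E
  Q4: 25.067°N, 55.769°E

Q1→2; Q2→4; Q3→3; Q4→2

Q1 at 25.393°N, 55.903°E:
  1: 76.136 km
  2: 39.545 km
  3: 50.991 km
  4: 46.516 km
  5: 89.593 km
  → nearest: 2 (39.545 km)
Q2 at 25.592°N, 55.668°E:
  1: 71.305 km
  2: 64.009 km
  3: 46.547 km
  4: 30.156 km
  5: 61.259 km
  → nearest: 4 (30.156 km)
Q3 at 25.365°N, 55.586°E:
  1: 47.431 km
  2: 44.783 km
  3: 21.564 km
  4: 55.958 km
  5: 62.151 km
  → nearest: 3 (21.564 km)
Q4 at 25.067°N, 55.769°E:
  1: 55.083 km
  2: 8.644 km
  3: 39.145 km
  4: 82.879 km
  5: 97.169 km
  → nearest: 2 (8.644 km)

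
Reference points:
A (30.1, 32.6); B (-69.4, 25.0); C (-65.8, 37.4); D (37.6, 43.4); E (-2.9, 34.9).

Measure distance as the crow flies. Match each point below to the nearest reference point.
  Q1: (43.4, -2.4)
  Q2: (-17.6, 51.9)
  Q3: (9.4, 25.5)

Q1 at (43.4, -2.4):
  A: √((-13.3)² + (35.0)²) = √(176.890 + 1225.000) = 37.4
  B: √((-112.8)² + (27.4)²) = √(12723.840 + 750.760) = 116.1
  C: √((-109.2)² + (39.8)²) = √(11924.640 + 1584.040) = 116.2
  D: √((-5.8)² + (45.8)²) = √(33.640 + 2097.640) = 46.2
  E: √((-46.3)² + (37.3)²) = √(2143.690 + 1391.290) = 59.5
  → nearest: A (37.4)
Q2 at (-17.6, 51.9):
  A: √((47.7)² + (-19.3)²) = √(2275.290 + 372.490) = 51.5
  B: √((-51.8)² + (-26.9)²) = √(2683.240 + 723.610) = 58.4
  C: √((-48.2)² + (-14.5)²) = √(2323.240 + 210.250) = 50.3
  D: √((55.2)² + (-8.5)²) = √(3047.040 + 72.250) = 55.9
  E: √((14.7)² + (-17.0)²) = √(216.090 + 289.000) = 22.5
  → nearest: E (22.5)
Q3 at (9.4, 25.5):
  A: √((20.7)² + (7.1)²) = √(428.490 + 50.410) = 21.9
  B: √((-78.8)² + (-0.5)²) = √(6209.440 + 0.250) = 78.8
  C: √((-75.2)² + (11.9)²) = √(5655.040 + 141.610) = 76.1
  D: √((28.2)² + (17.9)²) = √(795.240 + 320.410) = 33.4
  E: √((-12.3)² + (9.4)²) = √(151.290 + 88.360) = 15.5
  → nearest: E (15.5)

Q1→A; Q2→E; Q3→E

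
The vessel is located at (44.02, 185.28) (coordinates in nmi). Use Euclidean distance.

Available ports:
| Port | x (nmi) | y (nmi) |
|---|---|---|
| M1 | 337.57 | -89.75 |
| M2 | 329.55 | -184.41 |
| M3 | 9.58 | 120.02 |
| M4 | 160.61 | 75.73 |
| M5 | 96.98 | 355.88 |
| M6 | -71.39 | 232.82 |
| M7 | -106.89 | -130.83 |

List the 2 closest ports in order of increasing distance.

Distances from (44.02, 185.28):
M1: 402.26 nmi
M2: 467.12 nmi
M3: 73.79 nmi
M4: 159.98 nmi
M5: 178.63 nmi
M6: 124.82 nmi
M7: 350.28 nmi
Sorted: M3 (73.79 nmi) < M6 (124.82 nmi) < M4 (159.98 nmi) < M5 (178.63 nmi) < …

M3, M6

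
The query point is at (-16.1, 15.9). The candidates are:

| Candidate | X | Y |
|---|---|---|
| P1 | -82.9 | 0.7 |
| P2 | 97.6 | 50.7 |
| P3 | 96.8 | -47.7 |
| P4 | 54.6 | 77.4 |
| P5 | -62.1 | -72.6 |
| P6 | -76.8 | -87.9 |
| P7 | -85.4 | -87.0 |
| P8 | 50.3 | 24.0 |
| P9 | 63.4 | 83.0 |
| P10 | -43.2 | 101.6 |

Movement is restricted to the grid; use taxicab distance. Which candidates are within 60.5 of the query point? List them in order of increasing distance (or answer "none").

none

Distances from (-16.1, 15.9):
P1: 82.0
P2: 148.5
P3: 176.5
P4: 132.2
P5: 134.5
P6: 164.5
P7: 172.2
P8: 74.5
P9: 146.6
P10: 112.8
Threshold 60.5: none within range.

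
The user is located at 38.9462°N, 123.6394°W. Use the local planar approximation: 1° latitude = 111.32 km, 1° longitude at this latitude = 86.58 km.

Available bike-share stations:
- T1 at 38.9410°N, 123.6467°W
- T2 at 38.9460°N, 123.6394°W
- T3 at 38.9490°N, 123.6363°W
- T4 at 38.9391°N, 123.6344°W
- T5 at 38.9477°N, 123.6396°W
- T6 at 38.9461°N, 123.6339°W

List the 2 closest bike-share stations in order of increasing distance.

Distances from 38.9462°N, 123.6394°W:
T1: √((-0.0052·111.32)² + (-0.0073·86.58)²) = √(0.335084 + 0.399467) = 0.8571 km
T2: √((-0.0002·111.32)² + (0.0000·86.58)²) = √(0.000496 + 0.000000) = 0.0223 km
T3: √((0.0028·111.32)² + (0.0031·86.58)²) = √(0.097154 + 0.072037) = 0.4113 km
T4: √((-0.0071·111.32)² + (0.0050·86.58)²) = √(0.624688 + 0.187402) = 0.9012 km
T5: √((0.0015·111.32)² + (-0.0002·86.58)²) = √(0.027882 + 0.000300) = 0.1679 km
T6: √((-0.0001·111.32)² + (0.0055·86.58)²) = √(0.000124 + 0.226757) = 0.4763 km
Sorted: T2 (0.0223 km) < T5 (0.1679 km) < T3 (0.4113 km) < T6 (0.4763 km) < …

T2, T5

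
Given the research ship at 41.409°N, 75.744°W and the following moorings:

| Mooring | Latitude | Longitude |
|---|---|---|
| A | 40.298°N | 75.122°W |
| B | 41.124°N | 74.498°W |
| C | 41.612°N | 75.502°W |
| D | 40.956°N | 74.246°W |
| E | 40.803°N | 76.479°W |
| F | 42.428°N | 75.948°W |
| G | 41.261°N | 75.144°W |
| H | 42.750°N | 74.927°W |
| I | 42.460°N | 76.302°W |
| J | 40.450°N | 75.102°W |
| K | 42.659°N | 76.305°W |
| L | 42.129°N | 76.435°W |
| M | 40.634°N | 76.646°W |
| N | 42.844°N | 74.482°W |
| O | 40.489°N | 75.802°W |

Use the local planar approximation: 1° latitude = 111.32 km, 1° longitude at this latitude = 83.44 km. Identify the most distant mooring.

Distances from 41.409°N, 75.744°W:
A: 134.125 km
B: 108.699 km
C: 30.305 km
D: 134.782 km
E: 91.170 km
F: 114.705 km
G: 52.705 km
H: 164.109 km
I: 125.921 km
J: 119.442 km
K: 146.812 km
L: 98.734 km
M: 114.488 km
N: 191.328 km
O: 102.529 km
Maximum: N at 191.328 km.

N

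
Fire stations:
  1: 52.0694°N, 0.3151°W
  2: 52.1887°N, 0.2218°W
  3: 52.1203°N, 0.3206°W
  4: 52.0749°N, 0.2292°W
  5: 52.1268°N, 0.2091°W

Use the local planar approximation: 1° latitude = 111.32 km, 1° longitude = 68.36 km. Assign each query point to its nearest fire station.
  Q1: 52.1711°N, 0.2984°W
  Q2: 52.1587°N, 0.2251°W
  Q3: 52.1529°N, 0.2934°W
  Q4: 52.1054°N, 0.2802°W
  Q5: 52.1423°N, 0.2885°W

Q1→2; Q2→2; Q3→3; Q4→3; Q5→3

Q1 at 52.1711°N, 0.2984°W:
  1: 11.3787 km
  2: 5.5909 km
  3: 5.8551 km
  4: 11.7073 km
  5: 7.8476 km
  → nearest: 2 (5.5909 km)
Q2 at 52.1587°N, 0.2251°W:
  1: 11.6907 km
  2: 3.3472 km
  3: 7.8034 km
  4: 9.3328 km
  5: 3.7157 km
  → nearest: 2 (3.3472 km)
Q3 at 52.1529°N, 0.2934°W:
  1: 9.4128 km
  2: 6.3118 km
  3: 4.0776 km
  4: 9.7291 km
  5: 6.4538 km
  → nearest: 3 (4.0776 km)
Q4 at 52.1054°N, 0.2802°W:
  1: 4.6639 km
  2: 10.0958 km
  3: 3.2216 km
  4: 4.8665 km
  5: 5.4128 km
  → nearest: 3 (3.2216 km)
Q5 at 52.1423°N, 0.2885°W:
  1: 8.3165 km
  2: 6.8898 km
  3: 3.2883 km
  4: 8.5280 km
  5: 5.6954 km
  → nearest: 3 (3.2883 km)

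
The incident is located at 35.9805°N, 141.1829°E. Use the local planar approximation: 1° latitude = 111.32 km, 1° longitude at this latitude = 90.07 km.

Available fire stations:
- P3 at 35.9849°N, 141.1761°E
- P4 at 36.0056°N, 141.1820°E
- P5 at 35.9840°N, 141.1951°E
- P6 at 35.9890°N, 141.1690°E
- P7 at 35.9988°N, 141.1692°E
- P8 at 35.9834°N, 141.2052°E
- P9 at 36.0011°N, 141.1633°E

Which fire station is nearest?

Distances from 35.9805°N, 141.1829°E:
P3: √((0.0044·111.32)² + (-0.0068·90.07)²) = √(0.239912 + 0.375127) = 0.7842 km
P4: √((0.0251·111.32)² + (-0.0009·90.07)²) = √(7.807174 + 0.006571) = 2.7953 km
P5: √((0.0035·111.32)² + (0.0122·90.07)²) = √(0.151804 + 1.207480) = 1.1659 km
P6: √((0.0085·111.32)² + (-0.0139·90.07)²) = √(0.895332 + 1.567436) = 1.5693 km
P7: √((0.0183·111.32)² + (-0.0137·90.07)²) = √(4.150005 + 1.522655) = 2.3817 km
P8: √((0.0029·111.32)² + (0.0223·90.07)²) = √(0.104218 + 4.034317) = 2.0343 km
P9: √((0.0206·111.32)² + (-0.0196·90.07)²) = √(5.258730 + 3.116538) = 2.8940 km
Minimum: P3 at 0.7842 km.

P3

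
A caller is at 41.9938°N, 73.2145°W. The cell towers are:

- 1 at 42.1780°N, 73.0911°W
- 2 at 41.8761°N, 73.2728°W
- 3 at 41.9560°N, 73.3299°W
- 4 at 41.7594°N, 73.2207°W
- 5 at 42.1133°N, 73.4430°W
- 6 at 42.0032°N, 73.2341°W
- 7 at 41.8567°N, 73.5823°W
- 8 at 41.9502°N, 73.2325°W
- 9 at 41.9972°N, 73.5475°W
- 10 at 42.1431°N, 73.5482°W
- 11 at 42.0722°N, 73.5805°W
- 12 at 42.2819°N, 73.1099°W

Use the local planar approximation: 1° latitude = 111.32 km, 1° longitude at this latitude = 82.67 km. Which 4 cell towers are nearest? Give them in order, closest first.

6, 8, 3, 2

Distances from 41.9938°N, 73.2145°W:
1: 22.9026 km
2: 13.9607 km
3: 10.4269 km
4: 26.0984 km
5: 23.1041 km
6: 1.9288 km
7: 34.0214 km
8: 5.0765 km
9: 27.5317 km
10: 32.2067 km
11: 31.4908 km
12: 33.2166 km
Sorted: 6 (1.9288 km) < 8 (5.0765 km) < 3 (10.4269 km) < 2 (13.9607 km) < 1 (22.9026 km) < 5 (23.1041 km) < …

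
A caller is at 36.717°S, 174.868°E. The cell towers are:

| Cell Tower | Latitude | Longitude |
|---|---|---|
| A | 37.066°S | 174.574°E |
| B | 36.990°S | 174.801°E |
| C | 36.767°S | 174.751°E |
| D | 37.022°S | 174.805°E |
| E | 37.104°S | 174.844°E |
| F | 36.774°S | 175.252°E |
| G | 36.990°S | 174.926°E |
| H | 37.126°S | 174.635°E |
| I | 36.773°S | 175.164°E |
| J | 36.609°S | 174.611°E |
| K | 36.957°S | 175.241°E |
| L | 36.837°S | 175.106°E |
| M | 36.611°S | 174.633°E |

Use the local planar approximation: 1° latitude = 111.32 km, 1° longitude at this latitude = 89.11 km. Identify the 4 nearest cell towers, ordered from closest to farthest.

Distances from 36.717°S, 174.868°E:
A: 46.859 km
B: 30.971 km
C: 11.819 km
D: 34.414 km
E: 43.134 km
F: 34.802 km
G: 30.827 km
H: 50.041 km
I: 27.103 km
J: 25.865 km
K: 42.645 km
L: 25.065 km
M: 24.037 km
Sorted: C (11.819 km) < M (24.037 km) < L (25.065 km) < J (25.865 km) < I (27.103 km) < G (30.827 km) < …

C, M, L, J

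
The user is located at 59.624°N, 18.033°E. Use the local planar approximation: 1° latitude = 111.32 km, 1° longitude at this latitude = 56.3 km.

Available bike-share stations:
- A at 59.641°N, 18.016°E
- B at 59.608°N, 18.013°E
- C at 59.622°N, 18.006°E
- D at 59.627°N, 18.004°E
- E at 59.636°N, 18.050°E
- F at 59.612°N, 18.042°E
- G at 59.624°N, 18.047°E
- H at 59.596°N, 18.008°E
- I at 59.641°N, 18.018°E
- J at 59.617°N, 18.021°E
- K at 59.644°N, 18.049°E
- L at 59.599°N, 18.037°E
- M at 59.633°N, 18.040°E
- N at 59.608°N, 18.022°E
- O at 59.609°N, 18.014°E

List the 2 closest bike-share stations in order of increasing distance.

G, J

Distances from 59.624°N, 18.033°E:
A: 2.121 km
B: 2.107 km
C: 1.536 km
D: 1.667 km
E: 1.643 km
F: 1.429 km
G: 0.788 km
H: 3.420 km
I: 2.072 km
J: 1.031 km
K: 2.402 km
L: 2.792 km
M: 1.077 km
N: 1.886 km
O: 1.983 km
Sorted: G (0.788 km) < J (1.031 km) < M (1.077 km) < F (1.429 km) < …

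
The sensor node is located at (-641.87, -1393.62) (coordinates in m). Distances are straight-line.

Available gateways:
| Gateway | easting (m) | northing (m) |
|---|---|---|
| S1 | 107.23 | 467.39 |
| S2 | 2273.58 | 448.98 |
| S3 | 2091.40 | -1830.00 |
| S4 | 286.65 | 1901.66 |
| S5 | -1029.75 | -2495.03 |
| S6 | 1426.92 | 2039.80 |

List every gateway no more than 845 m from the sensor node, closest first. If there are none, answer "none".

none

Distances from (-641.87, -1393.62):
S1: 2006.12 m
S2: 3448.92 m
S3: 2767.89 m
S4: 3423.60 m
S5: 1167.71 m
S6: 4008.52 m
Threshold 845 m: none within range.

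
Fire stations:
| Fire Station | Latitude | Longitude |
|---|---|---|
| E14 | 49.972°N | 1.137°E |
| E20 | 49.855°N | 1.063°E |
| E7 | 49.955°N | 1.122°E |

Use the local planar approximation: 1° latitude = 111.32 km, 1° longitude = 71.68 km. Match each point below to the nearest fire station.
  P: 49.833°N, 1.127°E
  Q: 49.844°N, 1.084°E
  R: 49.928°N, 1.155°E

P→E20; Q→E20; R→E7

P at 49.833°N, 1.127°E:
  E14: √((0.139·111.32)² + (0.010·71.68)²) = √(239.42858 + 0.51380) = 15.490 km
  E20: √((0.022·111.32)² + (-0.064·71.68)²) = √(5.99780 + 21.04534) = 5.200 km
  E7: √((0.122·111.32)² + (-0.005·71.68)²) = √(184.44465 + 0.12845) = 13.586 km
  → nearest: E20 (5.200 km)
Q at 49.844°N, 1.084°E:
  E14: √((0.128·111.32)² + (0.053·71.68)²) = √(203.03286 + 14.43270) = 14.747 km
  E20: √((0.011·111.32)² + (-0.021·71.68)²) = √(1.49945 + 2.26587) = 1.940 km
  E7: √((0.111·111.32)² + (0.038·71.68)²) = √(152.68359 + 7.41930) = 12.653 km
  → nearest: E20 (1.940 km)
R at 49.928°N, 1.155°E:
  E14: √((0.044·111.32)² + (-0.018·71.68)²) = √(23.99119 + 1.66472) = 5.065 km
  E20: √((-0.073·111.32)² + (-0.092·71.68)²) = √(66.03773 + 43.48822) = 10.465 km
  E7: √((0.027·111.32)² + (-0.033·71.68)²) = √(9.03387 + 5.59531) = 3.825 km
  → nearest: E7 (3.825 km)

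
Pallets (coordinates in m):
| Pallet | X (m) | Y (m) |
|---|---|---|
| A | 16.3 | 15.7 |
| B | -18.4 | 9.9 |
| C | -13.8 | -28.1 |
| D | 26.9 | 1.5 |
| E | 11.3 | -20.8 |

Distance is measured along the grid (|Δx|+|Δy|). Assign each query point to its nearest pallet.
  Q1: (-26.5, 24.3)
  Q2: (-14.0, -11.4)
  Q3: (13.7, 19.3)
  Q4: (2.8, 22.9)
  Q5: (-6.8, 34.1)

Q1→B; Q2→C; Q3→A; Q4→A; Q5→B

Q1 at (-26.5, 24.3):
  A: |42.8| + |-8.6| = 42.8 + 8.6 = 51.4000 m
  B: |8.1| + |-14.4| = 8.1 + 14.4 = 22.5000 m
  C: |12.7| + |-52.4| = 12.7 + 52.4 = 65.1000 m
  D: |53.4| + |-22.8| = 53.4 + 22.8 = 76.2000 m
  E: |37.8| + |-45.1| = 37.8 + 45.1 = 82.9000 m
  → nearest: B (22.5000 m)
Q2 at (-14.0, -11.4):
  A: |30.3| + |27.1| = 30.3 + 27.1 = 57.4000 m
  B: |-4.4| + |21.3| = 4.4 + 21.3 = 25.7000 m
  C: |0.2| + |-16.7| = 0.2 + 16.7 = 16.9000 m
  D: |40.9| + |12.9| = 40.9 + 12.9 = 53.8000 m
  E: |25.3| + |-9.4| = 25.3 + 9.4 = 34.7000 m
  → nearest: C (16.9000 m)
Q3 at (13.7, 19.3):
  A: |2.6| + |-3.6| = 2.6 + 3.6 = 6.2000 m
  B: |-32.1| + |-9.4| = 32.1 + 9.4 = 41.5000 m
  C: |-27.5| + |-47.4| = 27.5 + 47.4 = 74.9000 m
  D: |13.2| + |-17.8| = 13.2 + 17.8 = 31.0000 m
  E: |-2.4| + |-40.1| = 2.4 + 40.1 = 42.5000 m
  → nearest: A (6.2000 m)
Q4 at (2.8, 22.9):
  A: |13.5| + |-7.2| = 13.5 + 7.2 = 20.7000 m
  B: |-21.2| + |-13.0| = 21.2 + 13.0 = 34.2000 m
  C: |-16.6| + |-51.0| = 16.6 + 51.0 = 67.6000 m
  D: |24.1| + |-21.4| = 24.1 + 21.4 = 45.5000 m
  E: |8.5| + |-43.7| = 8.5 + 43.7 = 52.2000 m
  → nearest: A (20.7000 m)
Q5 at (-6.8, 34.1):
  A: |23.1| + |-18.4| = 23.1 + 18.4 = 41.5000 m
  B: |-11.6| + |-24.2| = 11.6 + 24.2 = 35.8000 m
  C: |-7.0| + |-62.2| = 7.0 + 62.2 = 69.2000 m
  D: |33.7| + |-32.6| = 33.7 + 32.6 = 66.3000 m
  E: |18.1| + |-54.9| = 18.1 + 54.9 = 73.0000 m
  → nearest: B (35.8000 m)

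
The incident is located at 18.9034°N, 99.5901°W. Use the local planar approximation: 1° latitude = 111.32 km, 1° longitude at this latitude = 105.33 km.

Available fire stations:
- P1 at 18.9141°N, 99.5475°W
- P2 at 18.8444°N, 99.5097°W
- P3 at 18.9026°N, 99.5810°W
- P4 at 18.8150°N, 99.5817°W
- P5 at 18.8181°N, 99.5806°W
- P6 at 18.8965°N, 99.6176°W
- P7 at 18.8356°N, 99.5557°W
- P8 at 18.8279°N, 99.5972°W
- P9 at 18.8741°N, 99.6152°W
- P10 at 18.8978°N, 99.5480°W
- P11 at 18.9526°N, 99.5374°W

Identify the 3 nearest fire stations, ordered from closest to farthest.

P3, P6, P9

Distances from 18.9034°N, 99.5901°W:
P1: √((0.0107·111.32)² + (0.0426·105.33)²) = √(1.418776 + 20.133689) = 4.6425 km
P2: √((-0.0590·111.32)² + (0.0804·105.33)²) = √(43.137048 + 71.716034) = 10.7170 km
P3: √((-0.0008·111.32)² + (0.0091·105.33)²) = √(0.007931 + 0.918728) = 0.9626 km
P4: √((-0.0884·111.32)² + (0.0084·105.33)²) = √(96.839140 + 0.782821) = 9.8804 km
P5: √((-0.0853·111.32)² + (0.0095·105.33)²) = √(90.166343 + 1.001270) = 9.5482 km
P6: √((-0.0069·111.32)² + (-0.0275·105.33)²) = √(0.589990 + 8.390147) = 2.9967 km
P7: √((-0.0678·111.32)² + (0.0344·105.33)²) = √(56.964696 + 13.128680) = 8.3722 km
P8: √((-0.0755·111.32)² + (-0.0071·105.33)²) = √(70.638310 + 0.559269) = 8.4379 km
P9: √((-0.0293·111.32)² + (-0.0251·105.33)²) = √(10.638530 + 6.989589) = 4.1986 km
P10: √((-0.0056·111.32)² + (0.0421·105.33)²) = √(0.388618 + 19.663841) = 4.4780 km
P11: √((0.0492·111.32)² + (0.0527·105.33)²) = √(29.996916 + 30.812391) = 7.7980 km
Sorted: P3 (0.9626 km) < P6 (2.9967 km) < P9 (4.1986 km) < P10 (4.4780 km) < P1 (4.6425 km) < …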